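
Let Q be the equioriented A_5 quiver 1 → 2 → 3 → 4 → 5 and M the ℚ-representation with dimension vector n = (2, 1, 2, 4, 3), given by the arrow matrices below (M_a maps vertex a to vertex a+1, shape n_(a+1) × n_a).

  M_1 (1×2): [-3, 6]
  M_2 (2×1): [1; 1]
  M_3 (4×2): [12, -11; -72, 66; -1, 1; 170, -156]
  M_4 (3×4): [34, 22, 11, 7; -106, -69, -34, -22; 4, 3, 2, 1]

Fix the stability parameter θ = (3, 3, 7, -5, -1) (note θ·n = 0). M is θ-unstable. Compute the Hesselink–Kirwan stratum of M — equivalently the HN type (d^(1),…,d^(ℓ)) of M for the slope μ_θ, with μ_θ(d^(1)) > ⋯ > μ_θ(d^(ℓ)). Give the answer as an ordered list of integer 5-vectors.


Interval decomposition of M: I[1,1], I[1,4], I[3,5], I[4,5]^2.
HN type (ℓ=5): μ^(1)=3; μ^(2)=2; μ^(3)=1/3; μ^(4)=-1; μ^(5)=-5

((1, 0, 0, 0, 0); (1, 1, 1, 1, 0); (0, 0, 1, 1, 1); (0, 0, 0, 0, 2); (0, 0, 0, 2, 0))


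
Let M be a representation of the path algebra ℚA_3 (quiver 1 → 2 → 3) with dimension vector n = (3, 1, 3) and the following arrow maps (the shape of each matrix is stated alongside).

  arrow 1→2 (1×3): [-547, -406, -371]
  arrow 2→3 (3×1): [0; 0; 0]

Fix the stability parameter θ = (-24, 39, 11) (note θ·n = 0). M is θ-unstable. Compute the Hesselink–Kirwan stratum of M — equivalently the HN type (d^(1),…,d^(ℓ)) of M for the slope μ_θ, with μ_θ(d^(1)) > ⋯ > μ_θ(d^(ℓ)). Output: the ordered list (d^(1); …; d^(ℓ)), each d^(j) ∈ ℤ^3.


Interval decomposition of M: I[1,1]^2, I[1,2], I[3,3]^3.
HN type (ℓ=3): μ^(1)=39; μ^(2)=11; μ^(3)=-24

((0, 1, 0); (0, 0, 3); (3, 0, 0))


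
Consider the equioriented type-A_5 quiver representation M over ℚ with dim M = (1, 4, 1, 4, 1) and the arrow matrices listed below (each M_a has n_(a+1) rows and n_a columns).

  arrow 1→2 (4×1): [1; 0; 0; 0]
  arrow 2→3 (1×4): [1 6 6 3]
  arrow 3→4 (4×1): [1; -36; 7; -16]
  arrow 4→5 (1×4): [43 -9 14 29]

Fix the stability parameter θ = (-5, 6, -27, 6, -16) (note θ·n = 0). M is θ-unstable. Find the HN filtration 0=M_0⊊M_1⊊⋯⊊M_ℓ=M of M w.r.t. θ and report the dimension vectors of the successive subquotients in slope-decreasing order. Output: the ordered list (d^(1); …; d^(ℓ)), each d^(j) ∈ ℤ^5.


Barcode: M ≅ I[1,5], I[2,2]^3, I[4,4]^3. HN layers by μ_θ (3 steps, strictly decreasing):
  μ^(1)=6; μ^(2)=-5; μ^(3)=-26/3

((0, 3, 0, 3, 0); (0, 0, 0, 1, 1); (1, 1, 1, 0, 0))


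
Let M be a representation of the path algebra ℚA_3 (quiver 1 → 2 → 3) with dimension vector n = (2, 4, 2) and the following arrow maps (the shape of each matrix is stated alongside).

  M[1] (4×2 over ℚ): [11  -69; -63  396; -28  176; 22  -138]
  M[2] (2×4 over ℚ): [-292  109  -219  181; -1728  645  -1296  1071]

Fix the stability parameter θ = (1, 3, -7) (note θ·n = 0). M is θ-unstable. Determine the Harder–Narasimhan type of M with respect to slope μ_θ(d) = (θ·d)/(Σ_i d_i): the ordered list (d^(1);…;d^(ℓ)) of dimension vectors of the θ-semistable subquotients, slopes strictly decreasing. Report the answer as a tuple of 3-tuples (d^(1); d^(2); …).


Interval decomposition of M: I[1,2], I[1,3], I[2,2], I[2,3].
HN type (ℓ=4): μ^(1)=3; μ^(2)=1; μ^(3)=-1; μ^(4)=-2

((0, 2, 0); (1, 0, 0); (1, 1, 1); (0, 1, 1))


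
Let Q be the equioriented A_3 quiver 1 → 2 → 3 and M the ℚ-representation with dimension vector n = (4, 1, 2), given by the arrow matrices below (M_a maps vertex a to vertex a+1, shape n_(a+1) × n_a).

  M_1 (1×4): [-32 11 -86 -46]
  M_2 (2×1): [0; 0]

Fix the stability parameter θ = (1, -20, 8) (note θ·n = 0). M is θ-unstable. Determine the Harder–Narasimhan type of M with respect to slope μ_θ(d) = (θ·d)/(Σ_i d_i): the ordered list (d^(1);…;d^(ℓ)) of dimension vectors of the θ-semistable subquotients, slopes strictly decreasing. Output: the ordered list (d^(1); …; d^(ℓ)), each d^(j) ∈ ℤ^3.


Via rank(M_{q-1}∘⋯∘M_p): M ≅ I[1,1]^3, I[1,2], I[3,3]^2.
μ_θ-semistable layers: μ^(1)=8; μ^(2)=1; μ^(3)=-19/2

((0, 0, 2); (3, 0, 0); (1, 1, 0))


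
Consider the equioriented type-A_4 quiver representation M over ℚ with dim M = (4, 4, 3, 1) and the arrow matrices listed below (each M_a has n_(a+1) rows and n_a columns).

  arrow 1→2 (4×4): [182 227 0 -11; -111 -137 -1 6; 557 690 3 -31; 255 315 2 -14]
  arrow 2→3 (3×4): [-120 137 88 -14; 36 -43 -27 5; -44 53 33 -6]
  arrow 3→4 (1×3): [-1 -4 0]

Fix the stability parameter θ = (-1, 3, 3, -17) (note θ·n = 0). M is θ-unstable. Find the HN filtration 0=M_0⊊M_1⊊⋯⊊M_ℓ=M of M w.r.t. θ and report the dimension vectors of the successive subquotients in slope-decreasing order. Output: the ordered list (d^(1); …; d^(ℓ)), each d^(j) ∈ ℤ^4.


Via rank(M_{q-1}∘⋯∘M_p): M ≅ I[1,2], I[1,3]^2, I[1,4].
μ_θ-semistable layers: μ^(1)=3; μ^(2)=-1; μ^(3)=-3

((0, 3, 2, 0); (3, 0, 0, 0); (1, 1, 1, 1))


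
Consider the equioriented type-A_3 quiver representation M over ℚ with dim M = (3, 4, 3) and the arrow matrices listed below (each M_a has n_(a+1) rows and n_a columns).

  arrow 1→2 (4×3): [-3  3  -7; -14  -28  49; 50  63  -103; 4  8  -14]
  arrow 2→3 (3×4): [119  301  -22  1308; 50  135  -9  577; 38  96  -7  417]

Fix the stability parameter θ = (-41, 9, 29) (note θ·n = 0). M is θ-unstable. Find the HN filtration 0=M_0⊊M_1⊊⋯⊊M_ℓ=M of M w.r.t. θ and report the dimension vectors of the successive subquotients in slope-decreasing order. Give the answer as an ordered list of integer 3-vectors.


Via rank(M_{q-1}∘⋯∘M_p): M ≅ I[1,3]^3, I[2,2].
μ_θ-semistable layers: μ^(1)=29; μ^(2)=9; μ^(3)=-41

((0, 0, 3); (0, 4, 0); (3, 0, 0))


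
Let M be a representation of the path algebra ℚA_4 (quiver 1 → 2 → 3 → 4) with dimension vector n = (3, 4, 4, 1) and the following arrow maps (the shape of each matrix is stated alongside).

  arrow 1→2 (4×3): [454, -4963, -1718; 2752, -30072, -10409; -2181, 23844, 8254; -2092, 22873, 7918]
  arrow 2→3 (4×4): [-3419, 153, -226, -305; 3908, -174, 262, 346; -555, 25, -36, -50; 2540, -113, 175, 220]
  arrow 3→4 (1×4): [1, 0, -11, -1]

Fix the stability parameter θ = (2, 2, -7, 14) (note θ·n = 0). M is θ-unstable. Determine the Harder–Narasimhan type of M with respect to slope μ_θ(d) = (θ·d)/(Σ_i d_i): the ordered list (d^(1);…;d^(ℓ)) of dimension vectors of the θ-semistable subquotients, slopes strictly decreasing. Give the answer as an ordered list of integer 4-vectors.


Barcode: M ≅ I[1,3]^2, I[1,4], I[2,3]. HN layers by μ_θ (3 steps, strictly decreasing):
  μ^(1)=14; μ^(2)=-1; μ^(3)=-5/2

((0, 0, 0, 1); (3, 3, 3, 0); (0, 1, 1, 0))


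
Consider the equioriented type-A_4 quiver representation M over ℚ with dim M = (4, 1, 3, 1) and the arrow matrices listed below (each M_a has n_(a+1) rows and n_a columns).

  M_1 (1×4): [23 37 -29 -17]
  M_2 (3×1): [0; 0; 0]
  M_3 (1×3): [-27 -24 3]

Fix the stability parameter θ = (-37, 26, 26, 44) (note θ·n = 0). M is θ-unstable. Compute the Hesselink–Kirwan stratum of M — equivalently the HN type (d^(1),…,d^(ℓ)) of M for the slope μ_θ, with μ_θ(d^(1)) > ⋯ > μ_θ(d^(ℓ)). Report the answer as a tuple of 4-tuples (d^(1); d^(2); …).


Interval decomposition of M: I[1,1]^3, I[1,2], I[3,3]^2, I[3,4].
HN type (ℓ=3): μ^(1)=44; μ^(2)=26; μ^(3)=-37

((0, 0, 0, 1); (0, 1, 3, 0); (4, 0, 0, 0))


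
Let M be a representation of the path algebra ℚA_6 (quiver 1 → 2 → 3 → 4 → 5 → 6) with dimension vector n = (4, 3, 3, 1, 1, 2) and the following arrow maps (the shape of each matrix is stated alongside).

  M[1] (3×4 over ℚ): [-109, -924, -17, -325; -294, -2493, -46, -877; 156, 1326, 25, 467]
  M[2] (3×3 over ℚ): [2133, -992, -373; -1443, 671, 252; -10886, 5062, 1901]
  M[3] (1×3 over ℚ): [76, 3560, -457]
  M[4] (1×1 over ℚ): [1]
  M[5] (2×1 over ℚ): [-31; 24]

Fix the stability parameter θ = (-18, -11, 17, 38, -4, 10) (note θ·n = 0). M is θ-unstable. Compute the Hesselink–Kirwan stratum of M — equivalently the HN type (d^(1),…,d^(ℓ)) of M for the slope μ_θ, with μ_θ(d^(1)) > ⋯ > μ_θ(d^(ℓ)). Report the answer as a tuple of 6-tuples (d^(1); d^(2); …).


Via rank(M_{q-1}∘⋯∘M_p): M ≅ I[1,1], I[1,3]^2, I[1,6], I[6,6].
μ_θ-semistable layers: μ^(1)=17; μ^(2)=61/4; μ^(3)=10; μ^(4)=-11; μ^(5)=-18

((0, 0, 2, 0, 0, 0); (0, 0, 1, 1, 1, 1); (0, 0, 0, 0, 0, 1); (0, 3, 0, 0, 0, 0); (4, 0, 0, 0, 0, 0))


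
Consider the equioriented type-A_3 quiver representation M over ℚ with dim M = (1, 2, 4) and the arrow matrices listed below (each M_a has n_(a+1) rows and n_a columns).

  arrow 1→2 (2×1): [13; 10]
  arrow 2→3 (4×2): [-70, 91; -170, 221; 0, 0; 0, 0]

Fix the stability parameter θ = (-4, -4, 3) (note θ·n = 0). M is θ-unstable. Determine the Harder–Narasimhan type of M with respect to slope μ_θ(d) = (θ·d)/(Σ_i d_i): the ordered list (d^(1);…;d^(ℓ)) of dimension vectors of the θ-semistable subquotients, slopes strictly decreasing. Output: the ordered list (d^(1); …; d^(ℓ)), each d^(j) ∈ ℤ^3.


Barcode: M ≅ I[1,2], I[2,3], I[3,3]^3. HN layers by μ_θ (2 steps, strictly decreasing):
  μ^(1)=3; μ^(2)=-4

((0, 0, 4); (1, 2, 0))


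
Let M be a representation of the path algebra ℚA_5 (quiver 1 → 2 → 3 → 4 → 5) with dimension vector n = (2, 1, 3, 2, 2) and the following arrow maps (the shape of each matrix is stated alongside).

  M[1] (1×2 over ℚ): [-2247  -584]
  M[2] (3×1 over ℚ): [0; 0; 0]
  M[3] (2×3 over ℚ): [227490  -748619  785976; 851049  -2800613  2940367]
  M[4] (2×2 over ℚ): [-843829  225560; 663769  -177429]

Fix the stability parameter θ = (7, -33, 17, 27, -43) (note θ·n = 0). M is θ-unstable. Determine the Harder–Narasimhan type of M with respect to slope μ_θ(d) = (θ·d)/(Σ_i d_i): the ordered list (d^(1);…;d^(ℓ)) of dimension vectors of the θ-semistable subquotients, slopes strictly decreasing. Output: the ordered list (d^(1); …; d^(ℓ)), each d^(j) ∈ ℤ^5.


Via rank(M_{q-1}∘⋯∘M_p): M ≅ I[1,1], I[1,2], I[3,3], I[3,5]^2.
μ_θ-semistable layers: μ^(1)=17; μ^(2)=7; μ^(3)=1/3; μ^(4)=-13

((0, 0, 1, 0, 0); (1, 0, 0, 0, 0); (0, 0, 2, 2, 2); (1, 1, 0, 0, 0))


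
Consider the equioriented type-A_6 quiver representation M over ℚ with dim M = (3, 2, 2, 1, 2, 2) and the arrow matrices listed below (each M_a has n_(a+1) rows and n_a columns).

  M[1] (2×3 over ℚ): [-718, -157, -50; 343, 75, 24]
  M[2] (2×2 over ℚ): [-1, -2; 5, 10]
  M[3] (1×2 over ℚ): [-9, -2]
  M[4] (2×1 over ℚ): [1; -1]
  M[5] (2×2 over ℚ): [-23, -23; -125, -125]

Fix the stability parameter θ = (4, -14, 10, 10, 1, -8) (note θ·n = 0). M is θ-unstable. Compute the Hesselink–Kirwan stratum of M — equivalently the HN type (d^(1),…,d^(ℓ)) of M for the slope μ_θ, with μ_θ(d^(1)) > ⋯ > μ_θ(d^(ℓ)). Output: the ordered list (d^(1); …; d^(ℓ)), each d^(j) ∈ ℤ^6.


Barcode: M ≅ I[1,1], I[1,2], I[1,5], I[3,3], I[5,6], I[6,6]. HN layers by μ_θ (6 steps, strictly decreasing):
  μ^(1)=10; μ^(2)=7; μ^(3)=4; μ^(4)=-7/2; μ^(5)=-5; μ^(6)=-8

((0, 0, 1, 0, 0, 0); (0, 0, 1, 1, 1, 0); (1, 0, 0, 0, 0, 0); (0, 0, 0, 0, 1, 1); (2, 2, 0, 0, 0, 0); (0, 0, 0, 0, 0, 1))


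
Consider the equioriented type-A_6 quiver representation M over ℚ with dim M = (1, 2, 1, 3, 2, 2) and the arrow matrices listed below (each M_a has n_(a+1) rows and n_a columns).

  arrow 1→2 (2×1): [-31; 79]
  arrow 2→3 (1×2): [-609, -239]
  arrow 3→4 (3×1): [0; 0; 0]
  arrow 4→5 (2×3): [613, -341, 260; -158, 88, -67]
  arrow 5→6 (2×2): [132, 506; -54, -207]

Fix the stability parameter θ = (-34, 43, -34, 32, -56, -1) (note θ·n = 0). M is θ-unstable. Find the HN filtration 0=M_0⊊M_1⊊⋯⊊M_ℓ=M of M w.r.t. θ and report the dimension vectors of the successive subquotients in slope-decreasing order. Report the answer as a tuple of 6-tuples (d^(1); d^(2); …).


Via rank(M_{q-1}∘⋯∘M_p): M ≅ I[1,3], I[2,2], I[4,4], I[4,5], I[4,6], I[6,6].
μ_θ-semistable layers: μ^(1)=43; μ^(2)=32; μ^(3)=9/2; μ^(4)=-1; μ^(5)=-12; μ^(6)=-34

((0, 1, 0, 0, 0, 0); (0, 0, 0, 1, 0, 0); (0, 1, 1, 0, 0, 0); (0, 0, 0, 0, 0, 2); (0, 0, 0, 2, 2, 0); (1, 0, 0, 0, 0, 0))


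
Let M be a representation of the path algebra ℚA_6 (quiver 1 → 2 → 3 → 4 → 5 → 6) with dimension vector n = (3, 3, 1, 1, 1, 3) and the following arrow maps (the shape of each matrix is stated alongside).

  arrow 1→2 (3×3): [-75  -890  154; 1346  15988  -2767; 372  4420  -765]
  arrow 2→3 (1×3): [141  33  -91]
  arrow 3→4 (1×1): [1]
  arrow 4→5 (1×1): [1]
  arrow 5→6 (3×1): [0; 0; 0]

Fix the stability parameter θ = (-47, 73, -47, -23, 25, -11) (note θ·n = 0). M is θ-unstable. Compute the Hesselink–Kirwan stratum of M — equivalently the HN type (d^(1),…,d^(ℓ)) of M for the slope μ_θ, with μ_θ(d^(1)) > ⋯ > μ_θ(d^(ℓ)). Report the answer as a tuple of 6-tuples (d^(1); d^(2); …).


Via rank(M_{q-1}∘⋯∘M_p): M ≅ I[1,2]^2, I[1,5], I[6,6]^3.
μ_θ-semistable layers: μ^(1)=73; μ^(2)=25; μ^(3)=1; μ^(4)=-11; μ^(5)=-47

((0, 2, 0, 0, 0, 0); (0, 0, 0, 0, 1, 0); (0, 1, 1, 1, 0, 0); (0, 0, 0, 0, 0, 3); (3, 0, 0, 0, 0, 0))


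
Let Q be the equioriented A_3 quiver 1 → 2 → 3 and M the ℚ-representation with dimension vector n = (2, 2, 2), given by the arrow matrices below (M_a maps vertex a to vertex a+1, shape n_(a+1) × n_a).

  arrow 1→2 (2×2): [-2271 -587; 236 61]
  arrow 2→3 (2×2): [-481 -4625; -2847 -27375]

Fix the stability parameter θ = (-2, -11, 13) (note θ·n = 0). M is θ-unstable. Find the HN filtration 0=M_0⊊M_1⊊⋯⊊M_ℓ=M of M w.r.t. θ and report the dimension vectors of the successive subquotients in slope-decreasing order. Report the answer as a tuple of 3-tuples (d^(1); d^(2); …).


Barcode: M ≅ I[1,2], I[1,3], I[3,3]. HN layers by μ_θ (2 steps, strictly decreasing):
  μ^(1)=13; μ^(2)=-13/2

((0, 0, 2); (2, 2, 0))


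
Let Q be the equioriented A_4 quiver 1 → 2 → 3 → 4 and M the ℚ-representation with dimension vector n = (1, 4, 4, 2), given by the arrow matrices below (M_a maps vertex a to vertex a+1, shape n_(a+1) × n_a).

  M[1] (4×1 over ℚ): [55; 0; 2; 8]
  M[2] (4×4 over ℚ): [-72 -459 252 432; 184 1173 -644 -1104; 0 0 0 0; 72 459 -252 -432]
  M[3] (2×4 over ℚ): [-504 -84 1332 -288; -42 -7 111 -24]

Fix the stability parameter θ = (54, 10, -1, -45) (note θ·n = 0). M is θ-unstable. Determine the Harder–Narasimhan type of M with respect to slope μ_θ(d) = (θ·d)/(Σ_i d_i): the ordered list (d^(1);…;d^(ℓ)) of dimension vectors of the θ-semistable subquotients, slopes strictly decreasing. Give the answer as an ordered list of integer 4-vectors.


Via rank(M_{q-1}∘⋯∘M_p): M ≅ I[1,2], I[2,2]^2, I[2,4], I[3,3]^3, I[4,4].
μ_θ-semistable layers: μ^(1)=32; μ^(2)=10; μ^(3)=-1; μ^(4)=-12; μ^(5)=-45

((1, 1, 0, 0); (0, 2, 0, 0); (0, 0, 3, 0); (0, 1, 1, 1); (0, 0, 0, 1))


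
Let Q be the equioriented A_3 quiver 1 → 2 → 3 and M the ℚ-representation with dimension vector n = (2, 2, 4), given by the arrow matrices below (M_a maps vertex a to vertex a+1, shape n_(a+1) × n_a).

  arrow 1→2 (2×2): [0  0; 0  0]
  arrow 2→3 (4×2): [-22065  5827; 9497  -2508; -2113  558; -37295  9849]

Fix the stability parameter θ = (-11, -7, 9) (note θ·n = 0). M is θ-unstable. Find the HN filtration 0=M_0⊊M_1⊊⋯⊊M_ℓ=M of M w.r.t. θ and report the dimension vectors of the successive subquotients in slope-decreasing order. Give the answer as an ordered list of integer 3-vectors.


Via rank(M_{q-1}∘⋯∘M_p): M ≅ I[1,1]^2, I[2,3]^2, I[3,3]^2.
μ_θ-semistable layers: μ^(1)=9; μ^(2)=-7; μ^(3)=-11

((0, 0, 4); (0, 2, 0); (2, 0, 0))


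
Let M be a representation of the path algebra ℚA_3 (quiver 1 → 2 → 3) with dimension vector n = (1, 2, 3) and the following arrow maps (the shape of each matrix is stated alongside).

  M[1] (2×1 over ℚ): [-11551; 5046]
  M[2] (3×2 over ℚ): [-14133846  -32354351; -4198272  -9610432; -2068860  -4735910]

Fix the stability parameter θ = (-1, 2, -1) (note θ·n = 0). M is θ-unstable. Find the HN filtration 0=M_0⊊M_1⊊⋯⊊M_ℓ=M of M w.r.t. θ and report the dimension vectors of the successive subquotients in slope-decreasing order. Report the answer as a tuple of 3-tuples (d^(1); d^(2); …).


Interval decomposition of M: I[1,2], I[2,3], I[3,3]^2.
HN type (ℓ=3): μ^(1)=2; μ^(2)=1/2; μ^(3)=-1

((0, 1, 0); (0, 1, 1); (1, 0, 2))


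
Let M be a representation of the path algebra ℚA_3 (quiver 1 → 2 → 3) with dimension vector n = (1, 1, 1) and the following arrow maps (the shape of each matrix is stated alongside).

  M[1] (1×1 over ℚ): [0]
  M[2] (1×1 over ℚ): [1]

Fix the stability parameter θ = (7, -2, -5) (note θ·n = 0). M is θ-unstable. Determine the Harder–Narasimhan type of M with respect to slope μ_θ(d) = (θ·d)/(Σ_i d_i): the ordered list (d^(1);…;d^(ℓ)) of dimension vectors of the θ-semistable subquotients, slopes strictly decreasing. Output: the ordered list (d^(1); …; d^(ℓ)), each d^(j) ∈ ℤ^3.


Interval decomposition of M: I[1,1], I[2,3].
HN type (ℓ=2): μ^(1)=7; μ^(2)=-7/2

((1, 0, 0); (0, 1, 1))


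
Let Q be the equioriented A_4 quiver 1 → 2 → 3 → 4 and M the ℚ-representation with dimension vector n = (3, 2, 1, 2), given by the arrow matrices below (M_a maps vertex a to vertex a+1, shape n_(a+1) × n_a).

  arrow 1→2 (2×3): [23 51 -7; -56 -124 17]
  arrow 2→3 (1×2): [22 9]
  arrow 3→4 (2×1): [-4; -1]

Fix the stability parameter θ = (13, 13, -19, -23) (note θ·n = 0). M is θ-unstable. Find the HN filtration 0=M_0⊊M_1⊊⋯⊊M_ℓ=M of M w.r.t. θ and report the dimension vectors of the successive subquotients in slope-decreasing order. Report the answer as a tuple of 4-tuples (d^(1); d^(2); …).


Interval decomposition of M: I[1,1], I[1,2], I[1,4], I[4,4].
HN type (ℓ=3): μ^(1)=13; μ^(2)=-4; μ^(3)=-23

((2, 1, 0, 0); (1, 1, 1, 1); (0, 0, 0, 1))


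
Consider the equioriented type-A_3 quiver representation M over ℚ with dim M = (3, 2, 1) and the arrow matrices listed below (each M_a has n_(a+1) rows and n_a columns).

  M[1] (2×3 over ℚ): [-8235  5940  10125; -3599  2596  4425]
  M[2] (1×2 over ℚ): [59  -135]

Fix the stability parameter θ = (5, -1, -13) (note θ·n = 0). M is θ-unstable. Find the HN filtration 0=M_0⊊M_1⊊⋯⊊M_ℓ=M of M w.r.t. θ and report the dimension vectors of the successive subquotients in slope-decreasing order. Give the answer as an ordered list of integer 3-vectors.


Via rank(M_{q-1}∘⋯∘M_p): M ≅ I[1,1]^2, I[1,2], I[2,3].
μ_θ-semistable layers: μ^(1)=5; μ^(2)=2; μ^(3)=-7

((2, 0, 0); (1, 1, 0); (0, 1, 1))


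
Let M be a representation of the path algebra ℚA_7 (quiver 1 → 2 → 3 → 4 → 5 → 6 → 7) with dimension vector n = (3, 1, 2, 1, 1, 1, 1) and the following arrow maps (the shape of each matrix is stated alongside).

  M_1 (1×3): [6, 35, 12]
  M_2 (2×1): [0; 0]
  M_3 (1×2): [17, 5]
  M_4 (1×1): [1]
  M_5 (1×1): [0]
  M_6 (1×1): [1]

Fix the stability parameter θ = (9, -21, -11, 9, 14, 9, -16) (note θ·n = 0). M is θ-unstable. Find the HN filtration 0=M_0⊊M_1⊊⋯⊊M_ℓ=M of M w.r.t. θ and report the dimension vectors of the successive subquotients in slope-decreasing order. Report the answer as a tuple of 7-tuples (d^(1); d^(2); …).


Interval decomposition of M: I[1,1]^2, I[1,2], I[3,3], I[3,5], I[6,7].
HN type (ℓ=5): μ^(1)=14; μ^(2)=9; μ^(3)=-7/2; μ^(4)=-6; μ^(5)=-11

((0, 0, 0, 0, 1, 0, 0); (2, 0, 0, 1, 0, 0, 0); (0, 0, 0, 0, 0, 1, 1); (1, 1, 0, 0, 0, 0, 0); (0, 0, 2, 0, 0, 0, 0))


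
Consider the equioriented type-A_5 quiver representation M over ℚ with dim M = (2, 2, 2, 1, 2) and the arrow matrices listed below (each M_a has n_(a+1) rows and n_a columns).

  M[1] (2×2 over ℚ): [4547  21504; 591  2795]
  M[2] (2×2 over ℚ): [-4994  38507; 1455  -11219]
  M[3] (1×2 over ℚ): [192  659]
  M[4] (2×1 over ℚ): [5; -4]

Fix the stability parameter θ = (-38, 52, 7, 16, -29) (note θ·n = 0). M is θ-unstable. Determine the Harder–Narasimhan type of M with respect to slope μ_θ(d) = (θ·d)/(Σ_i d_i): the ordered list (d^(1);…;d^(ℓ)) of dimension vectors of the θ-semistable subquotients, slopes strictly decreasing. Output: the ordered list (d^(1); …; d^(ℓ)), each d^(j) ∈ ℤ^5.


Barcode: M ≅ I[1,3], I[1,5], I[5,5]. HN layers by μ_θ (4 steps, strictly decreasing):
  μ^(1)=59/2; μ^(2)=23/2; μ^(3)=-29; μ^(4)=-38

((0, 1, 1, 0, 0); (0, 1, 1, 1, 1); (0, 0, 0, 0, 1); (2, 0, 0, 0, 0))


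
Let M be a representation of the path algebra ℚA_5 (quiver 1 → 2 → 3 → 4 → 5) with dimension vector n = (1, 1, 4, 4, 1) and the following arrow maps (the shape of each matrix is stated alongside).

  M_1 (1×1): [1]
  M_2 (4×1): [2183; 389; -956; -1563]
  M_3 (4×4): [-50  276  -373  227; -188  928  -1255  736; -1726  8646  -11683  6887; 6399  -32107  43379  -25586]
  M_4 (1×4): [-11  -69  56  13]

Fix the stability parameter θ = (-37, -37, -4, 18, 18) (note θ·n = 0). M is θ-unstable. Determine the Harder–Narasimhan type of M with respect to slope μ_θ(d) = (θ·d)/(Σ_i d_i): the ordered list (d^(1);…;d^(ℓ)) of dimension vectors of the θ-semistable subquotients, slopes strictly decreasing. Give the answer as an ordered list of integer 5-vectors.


Barcode: M ≅ I[1,5], I[3,4]^3. HN layers by μ_θ (3 steps, strictly decreasing):
  μ^(1)=18; μ^(2)=-4; μ^(3)=-37

((0, 0, 0, 4, 1); (0, 0, 4, 0, 0); (1, 1, 0, 0, 0))


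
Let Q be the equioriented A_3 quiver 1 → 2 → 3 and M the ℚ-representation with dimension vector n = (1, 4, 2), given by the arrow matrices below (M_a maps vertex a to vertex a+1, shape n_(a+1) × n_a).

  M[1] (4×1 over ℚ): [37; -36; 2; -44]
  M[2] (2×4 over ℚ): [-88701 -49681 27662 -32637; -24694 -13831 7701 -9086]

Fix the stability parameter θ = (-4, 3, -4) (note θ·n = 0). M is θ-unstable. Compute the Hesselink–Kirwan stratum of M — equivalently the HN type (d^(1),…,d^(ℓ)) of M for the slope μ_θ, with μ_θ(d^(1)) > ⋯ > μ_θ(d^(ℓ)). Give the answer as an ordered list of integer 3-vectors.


Barcode: M ≅ I[1,3], I[2,2]^2, I[2,3]. HN layers by μ_θ (3 steps, strictly decreasing):
  μ^(1)=3; μ^(2)=-1/2; μ^(3)=-4

((0, 2, 0); (0, 2, 2); (1, 0, 0))


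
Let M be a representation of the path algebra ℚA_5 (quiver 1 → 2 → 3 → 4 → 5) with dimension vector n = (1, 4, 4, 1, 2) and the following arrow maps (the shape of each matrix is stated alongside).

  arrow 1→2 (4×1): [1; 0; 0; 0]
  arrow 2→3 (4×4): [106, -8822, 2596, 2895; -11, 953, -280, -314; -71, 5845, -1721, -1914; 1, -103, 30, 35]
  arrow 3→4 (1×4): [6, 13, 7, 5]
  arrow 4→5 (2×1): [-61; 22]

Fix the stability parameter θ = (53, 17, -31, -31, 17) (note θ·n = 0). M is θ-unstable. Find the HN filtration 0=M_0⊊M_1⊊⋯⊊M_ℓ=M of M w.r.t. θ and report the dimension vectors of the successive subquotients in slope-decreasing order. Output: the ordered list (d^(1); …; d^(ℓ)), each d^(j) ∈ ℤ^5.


Barcode: M ≅ I[1,5], I[2,3]^3, I[5,5]. HN layers by μ_θ (3 steps, strictly decreasing):
  μ^(1)=17; μ^(2)=2; μ^(3)=-7

((0, 0, 0, 0, 2); (1, 1, 1, 1, 0); (0, 3, 3, 0, 0))


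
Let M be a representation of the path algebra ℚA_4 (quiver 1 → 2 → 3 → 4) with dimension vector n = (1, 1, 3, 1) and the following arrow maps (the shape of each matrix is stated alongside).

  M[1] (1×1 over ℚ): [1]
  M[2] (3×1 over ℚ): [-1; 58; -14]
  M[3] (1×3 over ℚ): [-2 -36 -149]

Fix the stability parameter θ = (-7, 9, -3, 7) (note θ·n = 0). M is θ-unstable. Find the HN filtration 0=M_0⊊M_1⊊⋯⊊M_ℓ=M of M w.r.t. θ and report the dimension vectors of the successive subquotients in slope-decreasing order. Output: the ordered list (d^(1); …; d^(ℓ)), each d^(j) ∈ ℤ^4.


Interval decomposition of M: I[1,3], I[3,3], I[3,4].
HN type (ℓ=4): μ^(1)=7; μ^(2)=3; μ^(3)=-3; μ^(4)=-7

((0, 0, 0, 1); (0, 1, 1, 0); (0, 0, 2, 0); (1, 0, 0, 0))


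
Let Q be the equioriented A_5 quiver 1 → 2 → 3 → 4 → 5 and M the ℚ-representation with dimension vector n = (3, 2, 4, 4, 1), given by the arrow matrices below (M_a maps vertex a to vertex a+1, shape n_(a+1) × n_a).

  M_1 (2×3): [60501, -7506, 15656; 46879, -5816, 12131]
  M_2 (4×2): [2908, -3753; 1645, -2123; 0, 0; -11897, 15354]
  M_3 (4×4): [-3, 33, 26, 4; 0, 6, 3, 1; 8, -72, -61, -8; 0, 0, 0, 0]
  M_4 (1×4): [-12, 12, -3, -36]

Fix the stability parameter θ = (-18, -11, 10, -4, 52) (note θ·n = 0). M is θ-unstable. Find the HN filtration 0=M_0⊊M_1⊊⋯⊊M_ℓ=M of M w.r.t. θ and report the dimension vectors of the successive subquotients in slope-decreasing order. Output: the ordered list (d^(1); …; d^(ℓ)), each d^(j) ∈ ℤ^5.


Via rank(M_{q-1}∘⋯∘M_p): M ≅ I[1,1], I[1,3], I[1,4], I[3,4], I[3,5], I[4,4].
μ_θ-semistable layers: μ^(1)=52; μ^(2)=10; μ^(3)=3; μ^(4)=-4; μ^(5)=-11; μ^(6)=-18

((0, 0, 0, 0, 1); (0, 0, 1, 0, 0); (0, 0, 3, 3, 0); (0, 0, 0, 1, 0); (0, 2, 0, 0, 0); (3, 0, 0, 0, 0))


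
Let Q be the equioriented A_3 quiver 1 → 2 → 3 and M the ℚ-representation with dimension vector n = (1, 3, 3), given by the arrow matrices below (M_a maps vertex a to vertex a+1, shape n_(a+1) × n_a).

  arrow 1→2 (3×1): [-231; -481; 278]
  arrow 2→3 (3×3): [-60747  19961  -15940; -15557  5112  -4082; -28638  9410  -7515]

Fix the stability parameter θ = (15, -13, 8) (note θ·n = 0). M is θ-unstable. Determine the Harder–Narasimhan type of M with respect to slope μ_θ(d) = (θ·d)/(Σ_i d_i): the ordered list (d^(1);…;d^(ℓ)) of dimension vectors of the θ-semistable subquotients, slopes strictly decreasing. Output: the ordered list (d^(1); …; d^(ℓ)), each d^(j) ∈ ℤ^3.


Barcode: M ≅ I[1,3], I[2,3]^2. HN layers by μ_θ (3 steps, strictly decreasing):
  μ^(1)=8; μ^(2)=1; μ^(3)=-13

((0, 0, 3); (1, 1, 0); (0, 2, 0))


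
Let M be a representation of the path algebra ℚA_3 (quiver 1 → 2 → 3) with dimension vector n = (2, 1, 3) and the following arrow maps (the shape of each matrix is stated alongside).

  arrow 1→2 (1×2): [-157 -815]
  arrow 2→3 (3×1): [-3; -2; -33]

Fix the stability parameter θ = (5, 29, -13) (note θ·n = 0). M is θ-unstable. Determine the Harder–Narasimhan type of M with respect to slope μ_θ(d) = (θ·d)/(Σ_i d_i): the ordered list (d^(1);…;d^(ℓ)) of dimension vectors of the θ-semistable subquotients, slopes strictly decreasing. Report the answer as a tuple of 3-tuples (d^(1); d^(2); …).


Interval decomposition of M: I[1,1], I[1,3], I[3,3]^2.
HN type (ℓ=3): μ^(1)=8; μ^(2)=5; μ^(3)=-13

((0, 1, 1); (2, 0, 0); (0, 0, 2))


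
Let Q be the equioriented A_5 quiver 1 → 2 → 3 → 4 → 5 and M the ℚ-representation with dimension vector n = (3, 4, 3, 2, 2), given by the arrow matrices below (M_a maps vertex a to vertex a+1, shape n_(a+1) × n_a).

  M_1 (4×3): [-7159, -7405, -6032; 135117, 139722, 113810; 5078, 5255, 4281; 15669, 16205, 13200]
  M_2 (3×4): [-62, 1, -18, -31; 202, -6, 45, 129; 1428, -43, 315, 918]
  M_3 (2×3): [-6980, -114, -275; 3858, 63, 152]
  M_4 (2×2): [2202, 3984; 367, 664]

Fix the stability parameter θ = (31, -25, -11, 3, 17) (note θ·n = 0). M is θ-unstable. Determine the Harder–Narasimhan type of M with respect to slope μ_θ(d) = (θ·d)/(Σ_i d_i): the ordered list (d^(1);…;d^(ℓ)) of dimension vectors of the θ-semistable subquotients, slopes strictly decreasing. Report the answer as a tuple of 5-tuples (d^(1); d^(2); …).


Interval decomposition of M: I[1,3], I[1,4], I[1,5], I[2,2], I[5,5].
HN type (ℓ=4): μ^(1)=17; μ^(2)=3; μ^(3)=-5/3; μ^(4)=-25

((0, 0, 0, 0, 2); (0, 0, 0, 2, 0); (3, 3, 3, 0, 0); (0, 1, 0, 0, 0))


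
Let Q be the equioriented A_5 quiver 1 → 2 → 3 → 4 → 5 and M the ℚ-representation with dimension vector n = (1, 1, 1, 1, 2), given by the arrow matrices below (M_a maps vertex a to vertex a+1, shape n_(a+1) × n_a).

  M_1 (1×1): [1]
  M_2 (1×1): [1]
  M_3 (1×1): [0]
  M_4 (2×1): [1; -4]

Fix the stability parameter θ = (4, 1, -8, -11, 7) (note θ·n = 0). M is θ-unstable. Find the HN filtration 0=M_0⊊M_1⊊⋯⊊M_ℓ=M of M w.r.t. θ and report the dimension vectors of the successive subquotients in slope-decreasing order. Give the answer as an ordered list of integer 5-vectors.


Barcode: M ≅ I[1,3], I[4,5], I[5,5]. HN layers by μ_θ (3 steps, strictly decreasing):
  μ^(1)=7; μ^(2)=-1; μ^(3)=-11

((0, 0, 0, 0, 2); (1, 1, 1, 0, 0); (0, 0, 0, 1, 0))


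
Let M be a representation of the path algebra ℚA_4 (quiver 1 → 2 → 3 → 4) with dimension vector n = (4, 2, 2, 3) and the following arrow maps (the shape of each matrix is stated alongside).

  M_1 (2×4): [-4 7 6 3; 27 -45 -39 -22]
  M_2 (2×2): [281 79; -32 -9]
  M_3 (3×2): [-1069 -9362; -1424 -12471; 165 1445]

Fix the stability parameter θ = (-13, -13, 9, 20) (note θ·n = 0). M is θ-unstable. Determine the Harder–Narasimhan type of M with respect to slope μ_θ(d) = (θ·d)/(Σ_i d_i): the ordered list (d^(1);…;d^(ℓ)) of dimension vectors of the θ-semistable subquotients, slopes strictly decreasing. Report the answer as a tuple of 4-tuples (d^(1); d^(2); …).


Interval decomposition of M: I[1,1]^2, I[1,4]^2, I[4,4].
HN type (ℓ=3): μ^(1)=20; μ^(2)=9; μ^(3)=-13

((0, 0, 0, 3); (0, 0, 2, 0); (4, 2, 0, 0))


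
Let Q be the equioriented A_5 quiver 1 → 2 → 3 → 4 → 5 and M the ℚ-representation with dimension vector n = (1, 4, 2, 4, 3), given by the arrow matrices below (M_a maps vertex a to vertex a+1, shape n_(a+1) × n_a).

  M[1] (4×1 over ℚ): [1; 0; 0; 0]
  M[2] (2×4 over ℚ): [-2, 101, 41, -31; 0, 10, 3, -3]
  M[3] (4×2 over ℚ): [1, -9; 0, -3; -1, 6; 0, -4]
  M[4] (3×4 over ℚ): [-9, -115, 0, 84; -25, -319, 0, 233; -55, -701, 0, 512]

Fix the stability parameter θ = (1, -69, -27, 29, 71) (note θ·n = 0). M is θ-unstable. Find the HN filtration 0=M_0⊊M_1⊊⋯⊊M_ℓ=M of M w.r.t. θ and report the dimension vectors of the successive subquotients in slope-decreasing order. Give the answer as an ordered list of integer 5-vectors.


Interval decomposition of M: I[1,5], I[2,2]^2, I[2,4], I[4,4], I[4,5], I[5,5].
HN type (ℓ=5): μ^(1)=71; μ^(2)=29; μ^(3)=-27; μ^(4)=-34; μ^(5)=-69

((0, 0, 0, 0, 3); (0, 0, 0, 4, 0); (0, 0, 2, 0, 0); (1, 1, 0, 0, 0); (0, 3, 0, 0, 0))


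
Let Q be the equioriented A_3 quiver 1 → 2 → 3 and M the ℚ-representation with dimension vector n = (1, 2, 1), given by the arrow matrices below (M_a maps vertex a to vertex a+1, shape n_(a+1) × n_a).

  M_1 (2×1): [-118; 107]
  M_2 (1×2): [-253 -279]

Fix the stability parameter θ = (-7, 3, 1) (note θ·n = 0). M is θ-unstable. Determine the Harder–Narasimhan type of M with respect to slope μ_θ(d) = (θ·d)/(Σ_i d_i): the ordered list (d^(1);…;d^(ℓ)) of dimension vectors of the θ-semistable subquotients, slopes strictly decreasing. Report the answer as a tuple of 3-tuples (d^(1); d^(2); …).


Via rank(M_{q-1}∘⋯∘M_p): M ≅ I[1,3], I[2,2].
μ_θ-semistable layers: μ^(1)=3; μ^(2)=2; μ^(3)=-7

((0, 1, 0); (0, 1, 1); (1, 0, 0))


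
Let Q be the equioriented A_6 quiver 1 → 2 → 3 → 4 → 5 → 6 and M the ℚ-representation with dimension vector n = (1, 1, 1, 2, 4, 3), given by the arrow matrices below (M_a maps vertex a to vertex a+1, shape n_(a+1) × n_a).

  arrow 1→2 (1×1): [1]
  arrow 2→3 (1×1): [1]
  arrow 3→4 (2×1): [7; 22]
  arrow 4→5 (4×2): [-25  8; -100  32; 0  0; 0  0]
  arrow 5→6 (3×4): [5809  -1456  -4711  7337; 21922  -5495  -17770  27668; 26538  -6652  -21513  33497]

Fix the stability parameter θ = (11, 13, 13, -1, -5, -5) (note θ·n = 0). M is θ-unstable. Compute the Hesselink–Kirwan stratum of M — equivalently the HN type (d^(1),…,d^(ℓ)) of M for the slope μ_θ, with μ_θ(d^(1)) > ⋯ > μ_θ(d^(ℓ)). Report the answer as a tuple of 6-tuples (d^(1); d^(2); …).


Barcode: M ≅ I[1,6], I[4,4], I[5,5], I[5,6]^2. HN layers by μ_θ (3 steps, strictly decreasing):
  μ^(1)=13/3; μ^(2)=-1; μ^(3)=-5

((1, 1, 1, 1, 1, 1); (0, 0, 0, 1, 0, 0); (0, 0, 0, 0, 3, 2))


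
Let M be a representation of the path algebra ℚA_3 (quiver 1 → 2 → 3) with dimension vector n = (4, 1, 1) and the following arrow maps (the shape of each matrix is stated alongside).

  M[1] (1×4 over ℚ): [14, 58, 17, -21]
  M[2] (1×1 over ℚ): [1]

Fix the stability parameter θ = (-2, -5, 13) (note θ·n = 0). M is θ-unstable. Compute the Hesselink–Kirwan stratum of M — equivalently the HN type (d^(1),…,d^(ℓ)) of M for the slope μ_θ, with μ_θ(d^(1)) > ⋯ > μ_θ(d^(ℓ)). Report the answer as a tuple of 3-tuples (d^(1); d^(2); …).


Interval decomposition of M: I[1,1]^3, I[1,3].
HN type (ℓ=3): μ^(1)=13; μ^(2)=-2; μ^(3)=-7/2

((0, 0, 1); (3, 0, 0); (1, 1, 0))


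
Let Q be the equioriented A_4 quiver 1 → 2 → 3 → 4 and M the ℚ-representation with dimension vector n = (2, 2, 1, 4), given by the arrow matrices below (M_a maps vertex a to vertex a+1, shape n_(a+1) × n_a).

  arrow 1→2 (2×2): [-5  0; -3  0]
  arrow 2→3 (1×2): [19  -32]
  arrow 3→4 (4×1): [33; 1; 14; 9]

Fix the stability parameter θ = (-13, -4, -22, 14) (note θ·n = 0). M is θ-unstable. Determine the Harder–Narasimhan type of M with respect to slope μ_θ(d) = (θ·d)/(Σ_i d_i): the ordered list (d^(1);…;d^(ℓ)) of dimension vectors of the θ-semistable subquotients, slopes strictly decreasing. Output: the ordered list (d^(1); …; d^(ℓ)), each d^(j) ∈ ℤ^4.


Via rank(M_{q-1}∘⋯∘M_p): M ≅ I[1,1], I[1,4], I[2,2], I[4,4]^3.
μ_θ-semistable layers: μ^(1)=14; μ^(2)=-4; μ^(3)=-13

((0, 0, 0, 4); (0, 1, 0, 0); (2, 1, 1, 0))


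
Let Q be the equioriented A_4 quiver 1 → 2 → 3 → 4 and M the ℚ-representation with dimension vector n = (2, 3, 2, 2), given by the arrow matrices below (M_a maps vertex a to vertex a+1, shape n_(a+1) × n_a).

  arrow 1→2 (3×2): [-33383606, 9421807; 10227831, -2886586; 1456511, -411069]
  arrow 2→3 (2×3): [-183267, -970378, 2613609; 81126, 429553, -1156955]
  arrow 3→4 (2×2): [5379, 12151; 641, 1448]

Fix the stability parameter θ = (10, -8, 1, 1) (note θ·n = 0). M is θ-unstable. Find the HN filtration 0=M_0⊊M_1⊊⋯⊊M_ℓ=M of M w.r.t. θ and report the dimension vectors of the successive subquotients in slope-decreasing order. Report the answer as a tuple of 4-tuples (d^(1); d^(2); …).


Via rank(M_{q-1}∘⋯∘M_p): M ≅ I[1,4]^2, I[2,2].
μ_θ-semistable layers: μ^(1)=1; μ^(2)=-8

((2, 2, 2, 2); (0, 1, 0, 0))


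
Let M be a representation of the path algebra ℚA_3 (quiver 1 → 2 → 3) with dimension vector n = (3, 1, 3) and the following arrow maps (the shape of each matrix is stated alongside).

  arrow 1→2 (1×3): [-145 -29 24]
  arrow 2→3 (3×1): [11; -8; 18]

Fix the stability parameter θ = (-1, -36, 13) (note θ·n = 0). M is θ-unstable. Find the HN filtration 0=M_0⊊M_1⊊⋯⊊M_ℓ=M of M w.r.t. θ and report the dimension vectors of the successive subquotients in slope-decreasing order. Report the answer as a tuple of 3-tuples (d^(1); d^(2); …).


Barcode: M ≅ I[1,1]^2, I[1,3], I[3,3]^2. HN layers by μ_θ (3 steps, strictly decreasing):
  μ^(1)=13; μ^(2)=-1; μ^(3)=-37/2

((0, 0, 3); (2, 0, 0); (1, 1, 0))


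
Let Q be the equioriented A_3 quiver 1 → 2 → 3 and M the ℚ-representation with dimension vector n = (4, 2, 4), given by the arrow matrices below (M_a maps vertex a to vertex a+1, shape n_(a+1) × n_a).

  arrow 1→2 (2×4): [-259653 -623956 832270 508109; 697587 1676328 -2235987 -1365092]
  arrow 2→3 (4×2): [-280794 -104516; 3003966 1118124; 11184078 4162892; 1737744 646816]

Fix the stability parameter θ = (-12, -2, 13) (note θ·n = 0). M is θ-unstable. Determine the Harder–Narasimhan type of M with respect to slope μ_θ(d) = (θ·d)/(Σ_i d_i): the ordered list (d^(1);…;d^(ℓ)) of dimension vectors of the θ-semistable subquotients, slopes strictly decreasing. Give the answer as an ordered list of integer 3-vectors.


Barcode: M ≅ I[1,1]^2, I[1,2], I[1,3], I[3,3]^3. HN layers by μ_θ (3 steps, strictly decreasing):
  μ^(1)=13; μ^(2)=-2; μ^(3)=-12

((0, 0, 4); (0, 2, 0); (4, 0, 0))


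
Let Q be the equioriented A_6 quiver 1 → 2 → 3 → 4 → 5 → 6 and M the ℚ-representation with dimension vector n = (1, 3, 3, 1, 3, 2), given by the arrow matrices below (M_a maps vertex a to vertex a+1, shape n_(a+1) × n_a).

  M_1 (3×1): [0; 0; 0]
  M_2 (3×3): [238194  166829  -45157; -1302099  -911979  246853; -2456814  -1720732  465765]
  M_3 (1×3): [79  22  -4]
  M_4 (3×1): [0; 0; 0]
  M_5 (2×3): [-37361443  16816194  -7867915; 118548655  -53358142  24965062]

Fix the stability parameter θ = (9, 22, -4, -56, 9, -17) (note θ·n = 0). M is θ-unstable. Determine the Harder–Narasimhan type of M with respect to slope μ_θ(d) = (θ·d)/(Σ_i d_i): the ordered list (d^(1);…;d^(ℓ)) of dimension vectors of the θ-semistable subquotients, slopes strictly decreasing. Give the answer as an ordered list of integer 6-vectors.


Interval decomposition of M: I[1,1], I[2,3]^2, I[2,4], I[5,5], I[5,6]^2.
HN type (ℓ=3): μ^(1)=9; μ^(2)=-4; μ^(3)=-38/3

((1, 2, 2, 0, 1, 0); (0, 0, 0, 0, 2, 2); (0, 1, 1, 1, 0, 0))


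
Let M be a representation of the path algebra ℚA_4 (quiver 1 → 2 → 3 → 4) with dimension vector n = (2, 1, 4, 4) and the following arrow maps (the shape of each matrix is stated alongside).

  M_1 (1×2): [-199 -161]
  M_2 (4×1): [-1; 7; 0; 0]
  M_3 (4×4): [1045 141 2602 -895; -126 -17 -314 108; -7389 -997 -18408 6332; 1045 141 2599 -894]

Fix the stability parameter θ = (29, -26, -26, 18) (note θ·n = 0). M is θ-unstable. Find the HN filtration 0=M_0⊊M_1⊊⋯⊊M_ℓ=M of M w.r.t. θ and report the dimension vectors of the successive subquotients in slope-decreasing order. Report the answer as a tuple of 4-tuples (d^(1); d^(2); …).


Via rank(M_{q-1}∘⋯∘M_p): M ≅ I[1,1], I[1,4], I[3,4]^3.
μ_θ-semistable layers: μ^(1)=29; μ^(2)=18; μ^(3)=-23/3; μ^(4)=-26

((1, 0, 0, 0); (0, 0, 0, 4); (1, 1, 1, 0); (0, 0, 3, 0))


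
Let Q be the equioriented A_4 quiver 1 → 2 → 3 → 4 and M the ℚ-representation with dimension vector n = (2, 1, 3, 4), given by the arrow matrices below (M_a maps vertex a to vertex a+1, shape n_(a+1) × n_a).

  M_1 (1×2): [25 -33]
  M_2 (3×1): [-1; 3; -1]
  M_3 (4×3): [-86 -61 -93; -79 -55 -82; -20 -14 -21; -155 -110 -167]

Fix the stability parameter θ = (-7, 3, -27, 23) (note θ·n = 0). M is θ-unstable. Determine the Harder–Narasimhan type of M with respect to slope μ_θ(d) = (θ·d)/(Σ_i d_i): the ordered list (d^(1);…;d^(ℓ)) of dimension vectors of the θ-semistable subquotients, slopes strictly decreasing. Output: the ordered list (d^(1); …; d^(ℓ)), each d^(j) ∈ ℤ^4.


Via rank(M_{q-1}∘⋯∘M_p): M ≅ I[1,1], I[1,4], I[3,4]^2, I[4,4].
μ_θ-semistable layers: μ^(1)=23; μ^(2)=-7; μ^(3)=-31/3; μ^(4)=-27

((0, 0, 0, 4); (1, 0, 0, 0); (1, 1, 1, 0); (0, 0, 2, 0))


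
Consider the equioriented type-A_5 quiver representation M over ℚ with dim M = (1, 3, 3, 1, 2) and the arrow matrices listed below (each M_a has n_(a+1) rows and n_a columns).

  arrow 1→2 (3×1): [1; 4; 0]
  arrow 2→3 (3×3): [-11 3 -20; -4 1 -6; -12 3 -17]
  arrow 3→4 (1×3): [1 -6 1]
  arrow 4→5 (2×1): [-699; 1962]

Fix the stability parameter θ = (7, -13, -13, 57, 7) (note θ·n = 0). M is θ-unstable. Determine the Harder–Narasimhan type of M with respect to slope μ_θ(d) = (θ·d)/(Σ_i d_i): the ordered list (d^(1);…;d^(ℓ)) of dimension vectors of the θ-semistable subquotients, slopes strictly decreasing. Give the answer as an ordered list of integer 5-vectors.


Interval decomposition of M: I[1,5], I[2,3]^2, I[5,5].
HN type (ℓ=4): μ^(1)=32; μ^(2)=7; μ^(3)=-19/3; μ^(4)=-13

((0, 0, 0, 1, 1); (0, 0, 0, 0, 1); (1, 1, 1, 0, 0); (0, 2, 2, 0, 0))


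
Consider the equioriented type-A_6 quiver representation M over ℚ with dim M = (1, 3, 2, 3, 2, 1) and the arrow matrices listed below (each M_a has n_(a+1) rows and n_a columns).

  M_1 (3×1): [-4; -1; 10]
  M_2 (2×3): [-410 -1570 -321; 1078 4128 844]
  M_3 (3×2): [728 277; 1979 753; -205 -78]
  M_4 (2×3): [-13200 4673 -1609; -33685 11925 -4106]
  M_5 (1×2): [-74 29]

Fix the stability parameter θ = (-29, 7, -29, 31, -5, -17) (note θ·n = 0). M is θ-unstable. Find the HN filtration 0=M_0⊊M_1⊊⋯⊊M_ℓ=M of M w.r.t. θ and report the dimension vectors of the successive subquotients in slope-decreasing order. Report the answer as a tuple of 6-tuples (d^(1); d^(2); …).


Via rank(M_{q-1}∘⋯∘M_p): M ≅ I[1,2], I[2,5], I[2,6], I[4,4].
μ_θ-semistable layers: μ^(1)=31; μ^(2)=13; μ^(3)=7; μ^(4)=3; μ^(5)=-11; μ^(6)=-29

((0, 0, 0, 1, 0, 0); (0, 0, 0, 1, 1, 0); (0, 1, 0, 0, 0, 0); (0, 0, 0, 1, 1, 1); (0, 2, 2, 0, 0, 0); (1, 0, 0, 0, 0, 0))
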